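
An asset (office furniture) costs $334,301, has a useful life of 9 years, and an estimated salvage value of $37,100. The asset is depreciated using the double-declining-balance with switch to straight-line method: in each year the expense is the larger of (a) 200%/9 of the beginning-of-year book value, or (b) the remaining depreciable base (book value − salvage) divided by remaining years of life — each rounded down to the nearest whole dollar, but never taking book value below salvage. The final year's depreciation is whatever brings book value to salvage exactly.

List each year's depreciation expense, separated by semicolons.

Depreciable base = $334,301 − $37,100 = $297,201.
Year 1: DB = ⌊$334,301 × 200%/9⌋ = $74,289; SL = ⌊$297,201/9⌋ = $33,022 → take DB $74,289. Book value $260,012.
Year 2: DB = ⌊$260,012 × 200%/9⌋ = $57,780; SL = ⌊$222,912/8⌋ = $27,864 → take DB $57,780. Book value $202,232.
Year 3: DB = ⌊$202,232 × 200%/9⌋ = $44,940; SL = ⌊$165,132/7⌋ = $23,590 → take DB $44,940. Book value $157,292.
Year 4: DB = ⌊$157,292 × 200%/9⌋ = $34,953; SL = ⌊$120,192/6⌋ = $20,032 → take DB $34,953. Book value $122,339.
Year 5: DB = ⌊$122,339 × 200%/9⌋ = $27,186; SL = ⌊$85,239/5⌋ = $17,047 → take DB $27,186. Book value $95,153.
Year 6: DB = ⌊$95,153 × 200%/9⌋ = $21,145; SL = ⌊$58,053/4⌋ = $14,513 → take DB $21,145. Book value $74,008.
Year 7: DB = ⌊$74,008 × 200%/9⌋ = $16,446; SL = ⌊$36,908/3⌋ = $12,302 → take DB $16,446. Book value $57,562.
Year 8: DB = ⌊$57,562 × 200%/9⌋ = $12,791; SL = ⌊$20,462/2⌋ = $10,231 → take DB $12,791. Book value $44,771.
Year 9 (final): $44,771 − $37,100 = $7,671. Book value $37,100.

$74,289; $57,780; $44,940; $34,953; $27,186; $21,145; $16,446; $12,791; $7,671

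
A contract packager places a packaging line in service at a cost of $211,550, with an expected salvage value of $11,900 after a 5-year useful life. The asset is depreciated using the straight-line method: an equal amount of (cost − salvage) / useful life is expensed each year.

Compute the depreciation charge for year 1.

$39,930

Depreciable base = $211,550 − $11,900 = $199,650.
Annual expense = $199,650 / 5 = $39,930.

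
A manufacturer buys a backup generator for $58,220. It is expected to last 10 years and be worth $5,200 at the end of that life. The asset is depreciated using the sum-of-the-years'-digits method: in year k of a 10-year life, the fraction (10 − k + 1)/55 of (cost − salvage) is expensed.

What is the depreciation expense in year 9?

Depreciable base = $58,220 − $5,200 = $53,020.
Sum of the years' digits = 10+9+8+7+6+5+4+3+2+1 = 55.
Year 1: $53,020 × 10/55 = $9,640. Book value $48,580.
Year 2: $53,020 × 9/55 = $8,676. Book value $39,904.
Year 3: $53,020 × 8/55 = $7,712. Book value $32,192.
Year 4: $53,020 × 7/55 = $6,748. Book value $25,444.
Year 5: $53,020 × 6/55 = $5,784. Book value $19,660.
Year 6: $53,020 × 5/55 = $4,820. Book value $14,840.
Year 7: $53,020 × 4/55 = $3,856. Book value $10,984.
Year 8: $53,020 × 3/55 = $2,892. Book value $8,092.
Year 9: $53,020 × 2/55 = $1,928. Book value $6,164.

$1,928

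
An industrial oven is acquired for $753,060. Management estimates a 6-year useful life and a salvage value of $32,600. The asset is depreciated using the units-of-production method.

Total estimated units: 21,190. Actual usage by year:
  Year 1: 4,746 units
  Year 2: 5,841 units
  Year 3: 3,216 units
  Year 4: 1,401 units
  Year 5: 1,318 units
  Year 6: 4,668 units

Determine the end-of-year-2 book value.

Depreciable base = $753,060 − $32,600 = $720,460.
Rate = $720,460 / 21,190 units = $34 per unit.
Year 1: 4,746 × $34 = $161,364. Book value $591,696.
Year 2: 5,841 × $34 = $198,594. Book value $393,102.

$393,102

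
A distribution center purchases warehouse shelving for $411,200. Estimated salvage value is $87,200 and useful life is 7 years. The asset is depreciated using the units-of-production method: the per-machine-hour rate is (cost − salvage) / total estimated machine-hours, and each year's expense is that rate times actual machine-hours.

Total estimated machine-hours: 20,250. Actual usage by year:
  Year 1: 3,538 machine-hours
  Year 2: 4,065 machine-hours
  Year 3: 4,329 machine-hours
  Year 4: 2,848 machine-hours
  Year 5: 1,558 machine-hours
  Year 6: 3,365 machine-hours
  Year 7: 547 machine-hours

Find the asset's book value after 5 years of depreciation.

Depreciable base = $411,200 − $87,200 = $324,000.
Rate = $324,000 / 20,250 machine-hours = $16 per machine-hour.
Year 1: 3,538 × $16 = $56,608. Book value $354,592.
Year 2: 4,065 × $16 = $65,040. Book value $289,552.
Year 3: 4,329 × $16 = $69,264. Book value $220,288.
Year 4: 2,848 × $16 = $45,568. Book value $174,720.
Year 5: 1,558 × $16 = $24,928. Book value $149,792.

$149,792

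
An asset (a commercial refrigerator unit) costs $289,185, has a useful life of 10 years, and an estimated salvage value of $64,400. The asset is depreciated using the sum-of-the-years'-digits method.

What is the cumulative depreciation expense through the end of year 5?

$163,480

Depreciable base = $289,185 − $64,400 = $224,785.
Sum of the years' digits = 10+9+8+7+6+5+4+3+2+1 = 55.
Year 1: $224,785 × 10/55 = $40,870. Book value $248,315.
Year 2: $224,785 × 9/55 = $36,783. Book value $211,532.
Year 3: $224,785 × 8/55 = $32,696. Book value $178,836.
Year 4: $224,785 × 7/55 = $28,609. Book value $150,227.
Year 5: $224,785 × 6/55 = $24,522. Book value $125,705.
Accumulated through year 5 = $289,185 − $125,705 = $163,480.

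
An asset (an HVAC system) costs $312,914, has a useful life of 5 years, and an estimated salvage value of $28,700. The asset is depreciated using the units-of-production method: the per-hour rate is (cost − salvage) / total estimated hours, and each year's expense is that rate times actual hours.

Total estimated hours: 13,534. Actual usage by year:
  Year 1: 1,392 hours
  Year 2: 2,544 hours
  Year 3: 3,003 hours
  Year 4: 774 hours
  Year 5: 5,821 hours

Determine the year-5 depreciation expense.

$122,241

Depreciable base = $312,914 − $28,700 = $284,214.
Rate = $284,214 / 13,534 hours = $21 per hour.
Year 1: 1,392 × $21 = $29,232. Book value $283,682.
Year 2: 2,544 × $21 = $53,424. Book value $230,258.
Year 3: 3,003 × $21 = $63,063. Book value $167,195.
Year 4: 774 × $21 = $16,254. Book value $150,941.
Year 5: 5,821 × $21 = $122,241. Book value $28,700.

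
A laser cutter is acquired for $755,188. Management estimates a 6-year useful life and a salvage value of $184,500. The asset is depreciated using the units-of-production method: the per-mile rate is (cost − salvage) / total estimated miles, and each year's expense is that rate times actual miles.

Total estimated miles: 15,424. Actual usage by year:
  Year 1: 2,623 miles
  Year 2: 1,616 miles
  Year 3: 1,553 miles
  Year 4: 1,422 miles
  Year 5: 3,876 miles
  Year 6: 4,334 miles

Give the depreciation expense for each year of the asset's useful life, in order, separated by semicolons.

$97,051; $59,792; $57,461; $52,614; $143,412; $160,358

Depreciable base = $755,188 − $184,500 = $570,688.
Rate = $570,688 / 15,424 miles = $37 per mile.
Year 1: 2,623 × $37 = $97,051. Book value $658,137.
Year 2: 1,616 × $37 = $59,792. Book value $598,345.
Year 3: 1,553 × $37 = $57,461. Book value $540,884.
Year 4: 1,422 × $37 = $52,614. Book value $488,270.
Year 5: 3,876 × $37 = $143,412. Book value $344,858.
Year 6: 4,334 × $37 = $160,358. Book value $184,500.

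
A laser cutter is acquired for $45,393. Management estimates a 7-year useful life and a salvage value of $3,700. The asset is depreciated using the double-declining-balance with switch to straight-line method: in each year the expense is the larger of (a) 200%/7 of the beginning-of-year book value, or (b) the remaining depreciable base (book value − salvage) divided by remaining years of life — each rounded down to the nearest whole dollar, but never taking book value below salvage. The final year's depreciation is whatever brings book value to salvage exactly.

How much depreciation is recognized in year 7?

Depreciable base = $45,393 − $3,700 = $41,693.
Year 1: DB = ⌊$45,393 × 200%/7⌋ = $12,969; SL = ⌊$41,693/7⌋ = $5,956 → take DB $12,969. Book value $32,424.
Year 2: DB = ⌊$32,424 × 200%/7⌋ = $9,264; SL = ⌊$28,724/6⌋ = $4,787 → take DB $9,264. Book value $23,160.
Year 3: DB = ⌊$23,160 × 200%/7⌋ = $6,617; SL = ⌊$19,460/5⌋ = $3,892 → take DB $6,617. Book value $16,543.
Year 4: DB = ⌊$16,543 × 200%/7⌋ = $4,726; SL = ⌊$12,843/4⌋ = $3,210 → take DB $4,726. Book value $11,817.
Year 5: DB = ⌊$11,817 × 200%/7⌋ = $3,376; SL = ⌊$8,117/3⌋ = $2,705 → take DB $3,376. Book value $8,441.
Year 6: DB = ⌊$8,441 × 200%/7⌋ = $2,411; SL = ⌊$4,741/2⌋ = $2,370 → take DB $2,411. Book value $6,030.
Year 7 (final): $6,030 − $3,700 = $2,330. Book value $3,700.

$2,330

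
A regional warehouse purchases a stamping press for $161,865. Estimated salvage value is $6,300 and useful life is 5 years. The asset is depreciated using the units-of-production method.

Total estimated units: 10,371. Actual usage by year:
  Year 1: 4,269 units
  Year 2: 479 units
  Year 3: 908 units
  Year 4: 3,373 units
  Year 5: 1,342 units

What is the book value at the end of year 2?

$90,645

Depreciable base = $161,865 − $6,300 = $155,565.
Rate = $155,565 / 10,371 units = $15 per unit.
Year 1: 4,269 × $15 = $64,035. Book value $97,830.
Year 2: 479 × $15 = $7,185. Book value $90,645.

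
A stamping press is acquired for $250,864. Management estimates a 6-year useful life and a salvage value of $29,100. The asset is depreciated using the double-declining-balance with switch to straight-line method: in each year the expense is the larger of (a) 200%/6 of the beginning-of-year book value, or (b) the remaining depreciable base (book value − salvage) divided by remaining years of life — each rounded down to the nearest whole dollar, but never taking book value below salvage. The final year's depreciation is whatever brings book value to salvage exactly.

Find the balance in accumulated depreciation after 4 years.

$201,310

Depreciable base = $250,864 − $29,100 = $221,764.
Year 1: DB = ⌊$250,864 × 200%/6⌋ = $83,621; SL = ⌊$221,764/6⌋ = $36,960 → take DB $83,621. Book value $167,243.
Year 2: DB = ⌊$167,243 × 200%/6⌋ = $55,747; SL = ⌊$138,143/5⌋ = $27,628 → take DB $55,747. Book value $111,496.
Year 3: DB = ⌊$111,496 × 200%/6⌋ = $37,165; SL = ⌊$82,396/4⌋ = $20,599 → take DB $37,165. Book value $74,331.
Year 4: DB = ⌊$74,331 × 200%/6⌋ = $24,777; SL = ⌊$45,231/3⌋ = $15,077 → take DB $24,777. Book value $49,554.
Accumulated through year 4 = $250,864 − $49,554 = $201,310.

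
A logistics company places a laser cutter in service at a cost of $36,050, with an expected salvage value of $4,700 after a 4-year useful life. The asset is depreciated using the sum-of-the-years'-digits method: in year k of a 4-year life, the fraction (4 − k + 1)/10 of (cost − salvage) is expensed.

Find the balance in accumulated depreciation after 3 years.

$28,215

Depreciable base = $36,050 − $4,700 = $31,350.
Sum of the years' digits = 4+3+2+1 = 10.
Year 1: $31,350 × 4/10 = $12,540. Book value $23,510.
Year 2: $31,350 × 3/10 = $9,405. Book value $14,105.
Year 3: $31,350 × 2/10 = $6,270. Book value $7,835.
Accumulated through year 3 = $36,050 − $7,835 = $28,215.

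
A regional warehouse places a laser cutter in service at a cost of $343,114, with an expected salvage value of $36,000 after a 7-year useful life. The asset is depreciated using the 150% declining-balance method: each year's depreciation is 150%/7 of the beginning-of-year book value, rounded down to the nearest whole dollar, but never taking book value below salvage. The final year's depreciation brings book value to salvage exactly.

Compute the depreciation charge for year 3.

Depreciable base = $343,114 − $36,000 = $307,114.
Year 1: ⌊$343,114 × 150%/7⌋ = $73,524. Book value $269,590.
Year 2: ⌊$269,590 × 150%/7⌋ = $57,769. Book value $211,821.
Year 3: ⌊$211,821 × 150%/7⌋ = $45,390. Book value $166,431.

$45,390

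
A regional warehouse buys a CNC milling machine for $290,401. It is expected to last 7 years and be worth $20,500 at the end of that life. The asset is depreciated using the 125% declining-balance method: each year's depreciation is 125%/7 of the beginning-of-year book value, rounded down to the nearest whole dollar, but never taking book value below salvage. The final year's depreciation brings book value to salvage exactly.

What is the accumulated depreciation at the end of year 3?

Depreciable base = $290,401 − $20,500 = $269,901.
Year 1: ⌊$290,401 × 125%/7⌋ = $51,857. Book value $238,544.
Year 2: ⌊$238,544 × 125%/7⌋ = $42,597. Book value $195,947.
Year 3: ⌊$195,947 × 125%/7⌋ = $34,990. Book value $160,957.
Accumulated through year 3 = $290,401 − $160,957 = $129,444.

$129,444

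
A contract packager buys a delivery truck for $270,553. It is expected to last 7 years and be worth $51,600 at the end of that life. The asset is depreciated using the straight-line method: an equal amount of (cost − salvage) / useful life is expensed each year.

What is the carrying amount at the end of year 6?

$82,879

Depreciable base = $270,553 − $51,600 = $218,953.
Annual expense = $218,953 / 7 = $31,279.
End of year 1: book value $239,274.
End of year 2: book value $207,995.
End of year 3: book value $176,716.
End of year 4: book value $145,437.
End of year 5: book value $114,158.
End of year 6: book value $82,879.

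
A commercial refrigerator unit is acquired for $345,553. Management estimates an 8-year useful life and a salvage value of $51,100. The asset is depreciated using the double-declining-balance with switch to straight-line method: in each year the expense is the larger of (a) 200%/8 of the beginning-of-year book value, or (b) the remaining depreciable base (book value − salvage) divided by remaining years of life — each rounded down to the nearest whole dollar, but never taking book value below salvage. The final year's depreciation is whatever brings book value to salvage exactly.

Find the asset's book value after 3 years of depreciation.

Depreciable base = $345,553 − $51,100 = $294,453.
Year 1: DB = ⌊$345,553 × 200%/8⌋ = $86,388; SL = ⌊$294,453/8⌋ = $36,806 → take DB $86,388. Book value $259,165.
Year 2: DB = ⌊$259,165 × 200%/8⌋ = $64,791; SL = ⌊$208,065/7⌋ = $29,723 → take DB $64,791. Book value $194,374.
Year 3: DB = ⌊$194,374 × 200%/8⌋ = $48,593; SL = ⌊$143,274/6⌋ = $23,879 → take DB $48,593. Book value $145,781.

$145,781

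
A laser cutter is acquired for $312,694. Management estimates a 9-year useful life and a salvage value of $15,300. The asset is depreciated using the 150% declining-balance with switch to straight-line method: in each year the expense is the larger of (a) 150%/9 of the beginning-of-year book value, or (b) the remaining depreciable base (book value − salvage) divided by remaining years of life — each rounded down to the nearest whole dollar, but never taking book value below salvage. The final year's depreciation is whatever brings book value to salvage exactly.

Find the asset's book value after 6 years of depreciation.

$96,600

Depreciable base = $312,694 − $15,300 = $297,394.
Year 1: DB = ⌊$312,694 × 150%/9⌋ = $52,115; SL = ⌊$297,394/9⌋ = $33,043 → take DB $52,115. Book value $260,579.
Year 2: DB = ⌊$260,579 × 150%/9⌋ = $43,429; SL = ⌊$245,279/8⌋ = $30,659 → take DB $43,429. Book value $217,150.
Year 3: DB = ⌊$217,150 × 150%/9⌋ = $36,191; SL = ⌊$201,850/7⌋ = $28,835 → take DB $36,191. Book value $180,959.
Year 4: DB = ⌊$180,959 × 150%/9⌋ = $30,159; SL = ⌊$165,659/6⌋ = $27,609 → take DB $30,159. Book value $150,800.
Year 5: DB = ⌊$150,800 × 150%/9⌋ = $25,133; SL = ⌊$135,500/5⌋ = $27,100 → take SL $27,100. Book value $123,700.
Year 6: DB = ⌊$123,700 × 150%/9⌋ = $20,616; SL = ⌊$108,400/4⌋ = $27,100 → take SL $27,100. Book value $96,600.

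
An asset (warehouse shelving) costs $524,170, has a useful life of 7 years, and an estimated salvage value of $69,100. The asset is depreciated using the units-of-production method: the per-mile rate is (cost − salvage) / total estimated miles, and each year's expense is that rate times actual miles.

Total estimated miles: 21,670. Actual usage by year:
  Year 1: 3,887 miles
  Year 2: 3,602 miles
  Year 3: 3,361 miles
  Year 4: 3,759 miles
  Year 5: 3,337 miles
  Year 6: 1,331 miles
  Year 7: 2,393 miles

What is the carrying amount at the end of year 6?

$119,353

Depreciable base = $524,170 − $69,100 = $455,070.
Rate = $455,070 / 21,670 miles = $21 per mile.
Year 1: 3,887 × $21 = $81,627. Book value $442,543.
Year 2: 3,602 × $21 = $75,642. Book value $366,901.
Year 3: 3,361 × $21 = $70,581. Book value $296,320.
Year 4: 3,759 × $21 = $78,939. Book value $217,381.
Year 5: 3,337 × $21 = $70,077. Book value $147,304.
Year 6: 1,331 × $21 = $27,951. Book value $119,353.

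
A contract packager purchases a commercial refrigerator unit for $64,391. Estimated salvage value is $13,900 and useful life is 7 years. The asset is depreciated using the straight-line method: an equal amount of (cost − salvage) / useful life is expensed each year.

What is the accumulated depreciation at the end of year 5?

Depreciable base = $64,391 − $13,900 = $50,491.
Annual expense = $50,491 / 7 = $7,213.
End of year 1: book value $57,178.
End of year 2: book value $49,965.
End of year 3: book value $42,752.
End of year 4: book value $35,539.
End of year 5: book value $28,326.
Accumulated through year 5 = $64,391 − $28,326 = $36,065.

$36,065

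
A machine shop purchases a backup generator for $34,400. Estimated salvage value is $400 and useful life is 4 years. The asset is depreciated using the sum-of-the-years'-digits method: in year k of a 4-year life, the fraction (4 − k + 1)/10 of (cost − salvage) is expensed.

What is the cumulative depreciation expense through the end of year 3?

Depreciable base = $34,400 − $400 = $34,000.
Sum of the years' digits = 4+3+2+1 = 10.
Year 1: $34,000 × 4/10 = $13,600. Book value $20,800.
Year 2: $34,000 × 3/10 = $10,200. Book value $10,600.
Year 3: $34,000 × 2/10 = $6,800. Book value $3,800.
Accumulated through year 3 = $34,400 − $3,800 = $30,600.

$30,600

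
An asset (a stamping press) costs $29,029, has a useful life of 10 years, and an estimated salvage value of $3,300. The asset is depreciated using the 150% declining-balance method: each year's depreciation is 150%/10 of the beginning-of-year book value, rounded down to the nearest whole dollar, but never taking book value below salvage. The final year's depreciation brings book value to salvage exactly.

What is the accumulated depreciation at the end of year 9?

Depreciable base = $29,029 − $3,300 = $25,729.
Year 1: ⌊$29,029 × 150%/10⌋ = $4,354. Book value $24,675.
Year 2: ⌊$24,675 × 150%/10⌋ = $3,701. Book value $20,974.
Year 3: ⌊$20,974 × 150%/10⌋ = $3,146. Book value $17,828.
Year 4: ⌊$17,828 × 150%/10⌋ = $2,674. Book value $15,154.
Year 5: ⌊$15,154 × 150%/10⌋ = $2,273. Book value $12,881.
Year 6: ⌊$12,881 × 150%/10⌋ = $1,932. Book value $10,949.
Year 7: ⌊$10,949 × 150%/10⌋ = $1,642. Book value $9,307.
Year 8: ⌊$9,307 × 150%/10⌋ = $1,396. Book value $7,911.
Year 9: ⌊$7,911 × 150%/10⌋ = $1,186. Book value $6,725.
Accumulated through year 9 = $29,029 − $6,725 = $22,304.

$22,304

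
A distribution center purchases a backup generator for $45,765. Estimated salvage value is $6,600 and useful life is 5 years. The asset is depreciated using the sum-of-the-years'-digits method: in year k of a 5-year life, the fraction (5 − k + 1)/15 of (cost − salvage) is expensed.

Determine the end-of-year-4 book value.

$9,211

Depreciable base = $45,765 − $6,600 = $39,165.
Sum of the years' digits = 5+4+3+2+1 = 15.
Year 1: $39,165 × 5/15 = $13,055. Book value $32,710.
Year 2: $39,165 × 4/15 = $10,444. Book value $22,266.
Year 3: $39,165 × 3/15 = $7,833. Book value $14,433.
Year 4: $39,165 × 2/15 = $5,222. Book value $9,211.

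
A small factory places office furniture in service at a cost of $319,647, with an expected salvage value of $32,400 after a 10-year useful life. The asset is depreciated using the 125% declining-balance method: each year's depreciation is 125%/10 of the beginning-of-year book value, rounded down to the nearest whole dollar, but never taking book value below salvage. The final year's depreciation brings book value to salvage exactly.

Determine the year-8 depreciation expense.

$15,690

Depreciable base = $319,647 − $32,400 = $287,247.
Year 1: ⌊$319,647 × 125%/10⌋ = $39,955. Book value $279,692.
Year 2: ⌊$279,692 × 125%/10⌋ = $34,961. Book value $244,731.
Year 3: ⌊$244,731 × 125%/10⌋ = $30,591. Book value $214,140.
Year 4: ⌊$214,140 × 125%/10⌋ = $26,767. Book value $187,373.
Year 5: ⌊$187,373 × 125%/10⌋ = $23,421. Book value $163,952.
Year 6: ⌊$163,952 × 125%/10⌋ = $20,494. Book value $143,458.
Year 7: ⌊$143,458 × 125%/10⌋ = $17,932. Book value $125,526.
Year 8: ⌊$125,526 × 125%/10⌋ = $15,690. Book value $109,836.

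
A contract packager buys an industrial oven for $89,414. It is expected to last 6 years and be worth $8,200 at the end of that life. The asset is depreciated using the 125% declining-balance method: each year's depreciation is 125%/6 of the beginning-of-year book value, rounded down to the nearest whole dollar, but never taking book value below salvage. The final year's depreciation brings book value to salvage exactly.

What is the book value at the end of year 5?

Depreciable base = $89,414 − $8,200 = $81,214.
Year 1: ⌊$89,414 × 125%/6⌋ = $18,627. Book value $70,787.
Year 2: ⌊$70,787 × 125%/6⌋ = $14,747. Book value $56,040.
Year 3: ⌊$56,040 × 125%/6⌋ = $11,675. Book value $44,365.
Year 4: ⌊$44,365 × 125%/6⌋ = $9,242. Book value $35,123.
Year 5: ⌊$35,123 × 125%/6⌋ = $7,317. Book value $27,806.

$27,806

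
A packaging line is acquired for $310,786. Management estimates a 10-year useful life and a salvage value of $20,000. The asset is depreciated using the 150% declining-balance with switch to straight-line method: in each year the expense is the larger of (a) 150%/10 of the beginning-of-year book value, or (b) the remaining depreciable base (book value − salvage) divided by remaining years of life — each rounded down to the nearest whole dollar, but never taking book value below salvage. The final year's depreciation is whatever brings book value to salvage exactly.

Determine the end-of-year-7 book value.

Depreciable base = $310,786 − $20,000 = $290,786.
Year 1: DB = ⌊$310,786 × 150%/10⌋ = $46,617; SL = ⌊$290,786/10⌋ = $29,078 → take DB $46,617. Book value $264,169.
Year 2: DB = ⌊$264,169 × 150%/10⌋ = $39,625; SL = ⌊$244,169/9⌋ = $27,129 → take DB $39,625. Book value $224,544.
Year 3: DB = ⌊$224,544 × 150%/10⌋ = $33,681; SL = ⌊$204,544/8⌋ = $25,568 → take DB $33,681. Book value $190,863.
Year 4: DB = ⌊$190,863 × 150%/10⌋ = $28,629; SL = ⌊$170,863/7⌋ = $24,409 → take DB $28,629. Book value $162,234.
Year 5: DB = ⌊$162,234 × 150%/10⌋ = $24,335; SL = ⌊$142,234/6⌋ = $23,705 → take DB $24,335. Book value $137,899.
Year 6: DB = ⌊$137,899 × 150%/10⌋ = $20,684; SL = ⌊$117,899/5⌋ = $23,579 → take SL $23,579. Book value $114,320.
Year 7: DB = ⌊$114,320 × 150%/10⌋ = $17,148; SL = ⌊$94,320/4⌋ = $23,580 → take SL $23,580. Book value $90,740.

$90,740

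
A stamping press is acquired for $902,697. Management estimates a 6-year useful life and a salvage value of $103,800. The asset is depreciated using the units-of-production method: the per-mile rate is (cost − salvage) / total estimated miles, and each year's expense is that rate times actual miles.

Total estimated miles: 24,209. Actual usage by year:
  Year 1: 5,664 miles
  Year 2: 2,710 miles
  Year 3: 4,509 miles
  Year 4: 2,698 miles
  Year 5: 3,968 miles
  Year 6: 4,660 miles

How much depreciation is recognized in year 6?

Depreciable base = $902,697 − $103,800 = $798,897.
Rate = $798,897 / 24,209 miles = $33 per mile.
Year 1: 5,664 × $33 = $186,912. Book value $715,785.
Year 2: 2,710 × $33 = $89,430. Book value $626,355.
Year 3: 4,509 × $33 = $148,797. Book value $477,558.
Year 4: 2,698 × $33 = $89,034. Book value $388,524.
Year 5: 3,968 × $33 = $130,944. Book value $257,580.
Year 6: 4,660 × $33 = $153,780. Book value $103,800.

$153,780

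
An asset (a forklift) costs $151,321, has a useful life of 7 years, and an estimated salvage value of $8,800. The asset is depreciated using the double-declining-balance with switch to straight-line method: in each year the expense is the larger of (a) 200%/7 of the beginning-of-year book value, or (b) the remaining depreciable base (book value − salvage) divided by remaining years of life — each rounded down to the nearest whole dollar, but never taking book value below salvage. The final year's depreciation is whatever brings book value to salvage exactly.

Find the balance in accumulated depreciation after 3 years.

Depreciable base = $151,321 − $8,800 = $142,521.
Year 1: DB = ⌊$151,321 × 200%/7⌋ = $43,234; SL = ⌊$142,521/7⌋ = $20,360 → take DB $43,234. Book value $108,087.
Year 2: DB = ⌊$108,087 × 200%/7⌋ = $30,882; SL = ⌊$99,287/6⌋ = $16,547 → take DB $30,882. Book value $77,205.
Year 3: DB = ⌊$77,205 × 200%/7⌋ = $22,058; SL = ⌊$68,405/5⌋ = $13,681 → take DB $22,058. Book value $55,147.
Accumulated through year 3 = $151,321 − $55,147 = $96,174.

$96,174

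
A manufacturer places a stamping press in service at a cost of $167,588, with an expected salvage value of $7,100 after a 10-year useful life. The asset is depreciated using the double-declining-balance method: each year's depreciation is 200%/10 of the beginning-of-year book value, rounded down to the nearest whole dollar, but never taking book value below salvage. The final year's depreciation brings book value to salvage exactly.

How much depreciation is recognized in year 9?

$5,623

Depreciable base = $167,588 − $7,100 = $160,488.
Year 1: ⌊$167,588 × 200%/10⌋ = $33,517. Book value $134,071.
Year 2: ⌊$134,071 × 200%/10⌋ = $26,814. Book value $107,257.
Year 3: ⌊$107,257 × 200%/10⌋ = $21,451. Book value $85,806.
Year 4: ⌊$85,806 × 200%/10⌋ = $17,161. Book value $68,645.
Year 5: ⌊$68,645 × 200%/10⌋ = $13,729. Book value $54,916.
Year 6: ⌊$54,916 × 200%/10⌋ = $10,983. Book value $43,933.
Year 7: ⌊$43,933 × 200%/10⌋ = $8,786. Book value $35,147.
Year 8: ⌊$35,147 × 200%/10⌋ = $7,029. Book value $28,118.
Year 9: ⌊$28,118 × 200%/10⌋ = $5,623. Book value $22,495.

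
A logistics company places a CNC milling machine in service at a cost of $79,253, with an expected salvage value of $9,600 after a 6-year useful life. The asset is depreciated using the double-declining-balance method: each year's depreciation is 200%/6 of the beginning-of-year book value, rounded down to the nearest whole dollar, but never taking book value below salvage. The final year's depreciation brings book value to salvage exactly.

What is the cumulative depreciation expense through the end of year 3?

$55,770

Depreciable base = $79,253 − $9,600 = $69,653.
Year 1: ⌊$79,253 × 200%/6⌋ = $26,417. Book value $52,836.
Year 2: ⌊$52,836 × 200%/6⌋ = $17,612. Book value $35,224.
Year 3: ⌊$35,224 × 200%/6⌋ = $11,741. Book value $23,483.
Accumulated through year 3 = $79,253 − $23,483 = $55,770.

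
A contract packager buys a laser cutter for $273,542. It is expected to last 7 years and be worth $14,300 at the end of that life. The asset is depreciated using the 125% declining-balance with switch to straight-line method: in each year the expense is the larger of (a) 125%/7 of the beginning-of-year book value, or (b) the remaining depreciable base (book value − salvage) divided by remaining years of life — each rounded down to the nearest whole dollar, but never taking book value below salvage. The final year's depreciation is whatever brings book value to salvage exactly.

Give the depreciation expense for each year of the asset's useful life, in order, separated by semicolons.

$48,846; $40,124; $34,054; $34,054; $34,054; $34,055; $34,055

Depreciable base = $273,542 − $14,300 = $259,242.
Year 1: DB = ⌊$273,542 × 125%/7⌋ = $48,846; SL = ⌊$259,242/7⌋ = $37,034 → take DB $48,846. Book value $224,696.
Year 2: DB = ⌊$224,696 × 125%/7⌋ = $40,124; SL = ⌊$210,396/6⌋ = $35,066 → take DB $40,124. Book value $184,572.
Year 3: DB = ⌊$184,572 × 125%/7⌋ = $32,959; SL = ⌊$170,272/5⌋ = $34,054 → take SL $34,054. Book value $150,518.
Year 4: DB = ⌊$150,518 × 125%/7⌋ = $26,878; SL = ⌊$136,218/4⌋ = $34,054 → take SL $34,054. Book value $116,464.
Year 5: DB = ⌊$116,464 × 125%/7⌋ = $20,797; SL = ⌊$102,164/3⌋ = $34,054 → take SL $34,054. Book value $82,410.
Year 6: DB = ⌊$82,410 × 125%/7⌋ = $14,716; SL = ⌊$68,110/2⌋ = $34,055 → take SL $34,055. Book value $48,355.
Year 7 (final): $48,355 − $14,300 = $34,055. Book value $14,300.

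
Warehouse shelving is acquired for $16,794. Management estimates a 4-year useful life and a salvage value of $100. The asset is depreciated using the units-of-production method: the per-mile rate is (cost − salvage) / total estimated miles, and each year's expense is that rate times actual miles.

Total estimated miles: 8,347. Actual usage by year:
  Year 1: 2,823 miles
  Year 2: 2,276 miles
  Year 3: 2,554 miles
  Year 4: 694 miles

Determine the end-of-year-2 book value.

$6,596

Depreciable base = $16,794 − $100 = $16,694.
Rate = $16,694 / 8,347 miles = $2 per mile.
Year 1: 2,823 × $2 = $5,646. Book value $11,148.
Year 2: 2,276 × $2 = $4,552. Book value $6,596.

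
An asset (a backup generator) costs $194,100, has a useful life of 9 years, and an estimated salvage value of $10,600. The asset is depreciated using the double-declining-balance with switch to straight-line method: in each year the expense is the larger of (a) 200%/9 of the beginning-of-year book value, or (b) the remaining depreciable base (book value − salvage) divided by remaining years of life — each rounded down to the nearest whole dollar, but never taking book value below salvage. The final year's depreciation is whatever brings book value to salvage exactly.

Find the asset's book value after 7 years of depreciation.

Depreciable base = $194,100 − $10,600 = $183,500.
Year 1: DB = ⌊$194,100 × 200%/9⌋ = $43,133; SL = ⌊$183,500/9⌋ = $20,388 → take DB $43,133. Book value $150,967.
Year 2: DB = ⌊$150,967 × 200%/9⌋ = $33,548; SL = ⌊$140,367/8⌋ = $17,545 → take DB $33,548. Book value $117,419.
Year 3: DB = ⌊$117,419 × 200%/9⌋ = $26,093; SL = ⌊$106,819/7⌋ = $15,259 → take DB $26,093. Book value $91,326.
Year 4: DB = ⌊$91,326 × 200%/9⌋ = $20,294; SL = ⌊$80,726/6⌋ = $13,454 → take DB $20,294. Book value $71,032.
Year 5: DB = ⌊$71,032 × 200%/9⌋ = $15,784; SL = ⌊$60,432/5⌋ = $12,086 → take DB $15,784. Book value $55,248.
Year 6: DB = ⌊$55,248 × 200%/9⌋ = $12,277; SL = ⌊$44,648/4⌋ = $11,162 → take DB $12,277. Book value $42,971.
Year 7: DB = ⌊$42,971 × 200%/9⌋ = $9,549; SL = ⌊$32,371/3⌋ = $10,790 → take SL $10,790. Book value $32,181.

$32,181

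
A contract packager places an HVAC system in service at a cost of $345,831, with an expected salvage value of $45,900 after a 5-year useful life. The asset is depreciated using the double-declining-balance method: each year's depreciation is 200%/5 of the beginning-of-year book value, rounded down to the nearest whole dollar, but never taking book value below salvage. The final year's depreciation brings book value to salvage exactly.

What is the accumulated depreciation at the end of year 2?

$221,331

Depreciable base = $345,831 − $45,900 = $299,931.
Year 1: ⌊$345,831 × 200%/5⌋ = $138,332. Book value $207,499.
Year 2: ⌊$207,499 × 200%/5⌋ = $82,999. Book value $124,500.
Accumulated through year 2 = $345,831 − $124,500 = $221,331.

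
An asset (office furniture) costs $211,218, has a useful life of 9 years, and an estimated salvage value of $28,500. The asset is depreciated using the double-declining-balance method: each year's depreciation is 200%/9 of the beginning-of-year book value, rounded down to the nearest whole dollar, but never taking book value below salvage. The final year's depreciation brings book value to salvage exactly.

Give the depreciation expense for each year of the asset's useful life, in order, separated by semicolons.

Depreciable base = $211,218 − $28,500 = $182,718.
Year 1: ⌊$211,218 × 200%/9⌋ = $46,937. Book value $164,281.
Year 2: ⌊$164,281 × 200%/9⌋ = $36,506. Book value $127,775.
Year 3: ⌊$127,775 × 200%/9⌋ = $28,394. Book value $99,381.
Year 4: ⌊$99,381 × 200%/9⌋ = $22,084. Book value $77,297.
Year 5: ⌊$77,297 × 200%/9⌋ = $17,177. Book value $60,120.
Year 6: ⌊$60,120 × 200%/9⌋ = $13,360. Book value $46,760.
Year 7: ⌊$46,760 × 200%/9⌋ = $10,391. Book value $36,369.
Year 8: ⌊$36,369 × 200%/9⌋ = $8,082, capped at $7,869. Book value $28,500.
Year 9 (final): $28,500 − $28,500 = $0. Book value $28,500.

$46,937; $36,506; $28,394; $22,084; $17,177; $13,360; $10,391; $7,869; $0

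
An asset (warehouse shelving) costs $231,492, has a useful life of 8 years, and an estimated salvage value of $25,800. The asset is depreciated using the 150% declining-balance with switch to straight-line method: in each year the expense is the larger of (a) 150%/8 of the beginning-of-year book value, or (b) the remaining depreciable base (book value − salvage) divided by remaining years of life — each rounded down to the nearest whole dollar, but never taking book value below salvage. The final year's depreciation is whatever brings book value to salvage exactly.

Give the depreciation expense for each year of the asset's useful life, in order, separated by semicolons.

Depreciable base = $231,492 − $25,800 = $205,692.
Year 1: DB = ⌊$231,492 × 150%/8⌋ = $43,404; SL = ⌊$205,692/8⌋ = $25,711 → take DB $43,404. Book value $188,088.
Year 2: DB = ⌊$188,088 × 150%/8⌋ = $35,266; SL = ⌊$162,288/7⌋ = $23,184 → take DB $35,266. Book value $152,822.
Year 3: DB = ⌊$152,822 × 150%/8⌋ = $28,654; SL = ⌊$127,022/6⌋ = $21,170 → take DB $28,654. Book value $124,168.
Year 4: DB = ⌊$124,168 × 150%/8⌋ = $23,281; SL = ⌊$98,368/5⌋ = $19,673 → take DB $23,281. Book value $100,887.
Year 5: DB = ⌊$100,887 × 150%/8⌋ = $18,916; SL = ⌊$75,087/4⌋ = $18,771 → take DB $18,916. Book value $81,971.
Year 6: DB = ⌊$81,971 × 150%/8⌋ = $15,369; SL = ⌊$56,171/3⌋ = $18,723 → take SL $18,723. Book value $63,248.
Year 7: DB = ⌊$63,248 × 150%/8⌋ = $11,859; SL = ⌊$37,448/2⌋ = $18,724 → take SL $18,724. Book value $44,524.
Year 8 (final): $44,524 − $25,800 = $18,724. Book value $25,800.

$43,404; $35,266; $28,654; $23,281; $18,916; $18,723; $18,724; $18,724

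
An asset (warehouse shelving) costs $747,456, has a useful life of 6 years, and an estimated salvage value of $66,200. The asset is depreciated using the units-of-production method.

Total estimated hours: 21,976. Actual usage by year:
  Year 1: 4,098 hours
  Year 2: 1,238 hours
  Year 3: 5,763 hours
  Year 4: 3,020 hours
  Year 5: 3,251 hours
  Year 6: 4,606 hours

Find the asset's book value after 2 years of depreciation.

$582,040

Depreciable base = $747,456 − $66,200 = $681,256.
Rate = $681,256 / 21,976 hours = $31 per hour.
Year 1: 4,098 × $31 = $127,038. Book value $620,418.
Year 2: 1,238 × $31 = $38,378. Book value $582,040.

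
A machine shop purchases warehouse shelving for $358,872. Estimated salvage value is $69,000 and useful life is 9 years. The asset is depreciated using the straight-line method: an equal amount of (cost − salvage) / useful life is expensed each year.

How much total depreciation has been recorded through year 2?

$64,416

Depreciable base = $358,872 − $69,000 = $289,872.
Annual expense = $289,872 / 9 = $32,208.
End of year 1: book value $326,664.
End of year 2: book value $294,456.
Accumulated through year 2 = $358,872 − $294,456 = $64,416.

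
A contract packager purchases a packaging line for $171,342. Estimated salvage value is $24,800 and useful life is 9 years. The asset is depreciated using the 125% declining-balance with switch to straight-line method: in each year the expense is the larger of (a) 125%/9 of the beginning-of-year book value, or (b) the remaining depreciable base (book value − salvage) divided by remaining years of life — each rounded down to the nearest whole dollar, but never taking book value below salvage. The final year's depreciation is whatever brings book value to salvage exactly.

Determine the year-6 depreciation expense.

$13,882

Depreciable base = $171,342 − $24,800 = $146,542.
Year 1: DB = ⌊$171,342 × 125%/9⌋ = $23,797; SL = ⌊$146,542/9⌋ = $16,282 → take DB $23,797. Book value $147,545.
Year 2: DB = ⌊$147,545 × 125%/9⌋ = $20,492; SL = ⌊$122,745/8⌋ = $15,343 → take DB $20,492. Book value $127,053.
Year 3: DB = ⌊$127,053 × 125%/9⌋ = $17,646; SL = ⌊$102,253/7⌋ = $14,607 → take DB $17,646. Book value $109,407.
Year 4: DB = ⌊$109,407 × 125%/9⌋ = $15,195; SL = ⌊$84,607/6⌋ = $14,101 → take DB $15,195. Book value $94,212.
Year 5: DB = ⌊$94,212 × 125%/9⌋ = $13,085; SL = ⌊$69,412/5⌋ = $13,882 → take SL $13,882. Book value $80,330.
Year 6: DB = ⌊$80,330 × 125%/9⌋ = $11,156; SL = ⌊$55,530/4⌋ = $13,882 → take SL $13,882. Book value $66,448.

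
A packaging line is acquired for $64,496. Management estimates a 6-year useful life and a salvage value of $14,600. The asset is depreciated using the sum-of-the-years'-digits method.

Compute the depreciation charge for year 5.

Depreciable base = $64,496 − $14,600 = $49,896.
Sum of the years' digits = 6+5+4+3+2+1 = 21.
Year 1: $49,896 × 6/21 = $14,256. Book value $50,240.
Year 2: $49,896 × 5/21 = $11,880. Book value $38,360.
Year 3: $49,896 × 4/21 = $9,504. Book value $28,856.
Year 4: $49,896 × 3/21 = $7,128. Book value $21,728.
Year 5: $49,896 × 2/21 = $4,752. Book value $16,976.

$4,752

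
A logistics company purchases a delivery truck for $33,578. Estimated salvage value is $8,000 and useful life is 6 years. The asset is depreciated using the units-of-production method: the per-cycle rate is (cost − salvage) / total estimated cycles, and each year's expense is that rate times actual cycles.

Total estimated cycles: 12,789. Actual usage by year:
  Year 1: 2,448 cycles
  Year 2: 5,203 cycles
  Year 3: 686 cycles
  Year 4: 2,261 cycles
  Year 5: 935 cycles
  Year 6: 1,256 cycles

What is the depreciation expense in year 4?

$4,522

Depreciable base = $33,578 − $8,000 = $25,578.
Rate = $25,578 / 12,789 cycles = $2 per cycle.
Year 1: 2,448 × $2 = $4,896. Book value $28,682.
Year 2: 5,203 × $2 = $10,406. Book value $18,276.
Year 3: 686 × $2 = $1,372. Book value $16,904.
Year 4: 2,261 × $2 = $4,522. Book value $12,382.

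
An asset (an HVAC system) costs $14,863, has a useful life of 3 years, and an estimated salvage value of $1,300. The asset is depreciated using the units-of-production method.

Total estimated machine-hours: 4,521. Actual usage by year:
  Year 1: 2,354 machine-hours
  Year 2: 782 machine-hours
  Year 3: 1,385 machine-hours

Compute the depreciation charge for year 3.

Depreciable base = $14,863 − $1,300 = $13,563.
Rate = $13,563 / 4,521 machine-hours = $3 per machine-hour.
Year 1: 2,354 × $3 = $7,062. Book value $7,801.
Year 2: 782 × $3 = $2,346. Book value $5,455.
Year 3: 1,385 × $3 = $4,155. Book value $1,300.

$4,155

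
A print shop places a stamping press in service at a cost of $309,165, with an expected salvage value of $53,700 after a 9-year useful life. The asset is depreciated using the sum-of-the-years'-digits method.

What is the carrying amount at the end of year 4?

$138,855

Depreciable base = $309,165 − $53,700 = $255,465.
Sum of the years' digits = 9+8+7+6+5+4+3+2+1 = 45.
Year 1: $255,465 × 9/45 = $51,093. Book value $258,072.
Year 2: $255,465 × 8/45 = $45,416. Book value $212,656.
Year 3: $255,465 × 7/45 = $39,739. Book value $172,917.
Year 4: $255,465 × 6/45 = $34,062. Book value $138,855.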